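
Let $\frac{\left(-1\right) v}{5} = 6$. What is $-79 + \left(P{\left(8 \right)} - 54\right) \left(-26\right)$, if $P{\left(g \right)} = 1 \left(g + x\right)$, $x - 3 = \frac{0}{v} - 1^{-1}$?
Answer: $1065$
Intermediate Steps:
$v = -30$ ($v = \left(-5\right) 6 = -30$)
$x = 2$ ($x = 3 + \left(\frac{0}{-30} - 1^{-1}\right) = 3 + \left(0 \left(- \frac{1}{30}\right) - 1\right) = 3 + \left(0 - 1\right) = 3 - 1 = 2$)
$P{\left(g \right)} = 2 + g$ ($P{\left(g \right)} = 1 \left(g + 2\right) = 1 \left(2 + g\right) = 2 + g$)
$-79 + \left(P{\left(8 \right)} - 54\right) \left(-26\right) = -79 + \left(\left(2 + 8\right) - 54\right) \left(-26\right) = -79 + \left(10 - 54\right) \left(-26\right) = -79 - -1144 = -79 + 1144 = 1065$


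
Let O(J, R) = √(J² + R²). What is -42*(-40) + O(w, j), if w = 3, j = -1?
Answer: 1680 + √10 ≈ 1683.2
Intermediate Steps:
-42*(-40) + O(w, j) = -42*(-40) + √(3² + (-1)²) = 1680 + √(9 + 1) = 1680 + √10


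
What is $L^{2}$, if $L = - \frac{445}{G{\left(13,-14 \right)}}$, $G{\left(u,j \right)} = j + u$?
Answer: $198025$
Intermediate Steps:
$L = 445$ ($L = - \frac{445}{-14 + 13} = - \frac{445}{-1} = \left(-445\right) \left(-1\right) = 445$)
$L^{2} = 445^{2} = 198025$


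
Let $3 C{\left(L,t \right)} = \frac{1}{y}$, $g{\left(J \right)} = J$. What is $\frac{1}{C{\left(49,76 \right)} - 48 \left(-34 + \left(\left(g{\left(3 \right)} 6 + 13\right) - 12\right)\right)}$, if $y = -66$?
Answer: $\frac{198}{142559} \approx 0.0013889$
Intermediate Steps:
$C{\left(L,t \right)} = - \frac{1}{198}$ ($C{\left(L,t \right)} = \frac{1}{3 \left(-66\right)} = \frac{1}{3} \left(- \frac{1}{66}\right) = - \frac{1}{198}$)
$\frac{1}{C{\left(49,76 \right)} - 48 \left(-34 + \left(\left(g{\left(3 \right)} 6 + 13\right) - 12\right)\right)} = \frac{1}{- \frac{1}{198} - 48 \left(-34 + \left(\left(3 \cdot 6 + 13\right) - 12\right)\right)} = \frac{1}{- \frac{1}{198} - 48 \left(-34 + \left(\left(18 + 13\right) - 12\right)\right)} = \frac{1}{- \frac{1}{198} - 48 \left(-34 + \left(31 - 12\right)\right)} = \frac{1}{- \frac{1}{198} - 48 \left(-34 + 19\right)} = \frac{1}{- \frac{1}{198} - -720} = \frac{1}{- \frac{1}{198} + 720} = \frac{1}{\frac{142559}{198}} = \frac{198}{142559}$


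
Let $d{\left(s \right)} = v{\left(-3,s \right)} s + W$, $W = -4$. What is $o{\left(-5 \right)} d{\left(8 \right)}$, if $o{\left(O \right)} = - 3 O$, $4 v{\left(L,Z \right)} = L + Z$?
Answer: $90$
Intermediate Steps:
$v{\left(L,Z \right)} = \frac{L}{4} + \frac{Z}{4}$ ($v{\left(L,Z \right)} = \frac{L + Z}{4} = \frac{L}{4} + \frac{Z}{4}$)
$d{\left(s \right)} = -4 + s \left(- \frac{3}{4} + \frac{s}{4}\right)$ ($d{\left(s \right)} = \left(\frac{1}{4} \left(-3\right) + \frac{s}{4}\right) s - 4 = \left(- \frac{3}{4} + \frac{s}{4}\right) s - 4 = s \left(- \frac{3}{4} + \frac{s}{4}\right) - 4 = -4 + s \left(- \frac{3}{4} + \frac{s}{4}\right)$)
$o{\left(-5 \right)} d{\left(8 \right)} = \left(-3\right) \left(-5\right) \left(-4 + \frac{1}{4} \cdot 8 \left(-3 + 8\right)\right) = 15 \left(-4 + \frac{1}{4} \cdot 8 \cdot 5\right) = 15 \left(-4 + 10\right) = 15 \cdot 6 = 90$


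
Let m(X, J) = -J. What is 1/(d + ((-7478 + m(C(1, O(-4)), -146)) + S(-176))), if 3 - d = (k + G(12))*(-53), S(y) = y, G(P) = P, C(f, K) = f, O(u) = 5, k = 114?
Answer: -1/827 ≈ -0.0012092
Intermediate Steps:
d = 6681 (d = 3 - (114 + 12)*(-53) = 3 - 126*(-53) = 3 - 1*(-6678) = 3 + 6678 = 6681)
1/(d + ((-7478 + m(C(1, O(-4)), -146)) + S(-176))) = 1/(6681 + ((-7478 - 1*(-146)) - 176)) = 1/(6681 + ((-7478 + 146) - 176)) = 1/(6681 + (-7332 - 176)) = 1/(6681 - 7508) = 1/(-827) = -1/827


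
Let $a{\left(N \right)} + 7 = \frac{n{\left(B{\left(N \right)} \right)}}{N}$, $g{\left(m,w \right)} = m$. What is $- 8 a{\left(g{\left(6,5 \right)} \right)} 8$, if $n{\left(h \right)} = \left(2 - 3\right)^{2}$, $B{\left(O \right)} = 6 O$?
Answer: $\frac{1312}{3} \approx 437.33$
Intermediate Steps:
$n{\left(h \right)} = 1$ ($n{\left(h \right)} = \left(-1\right)^{2} = 1$)
$a{\left(N \right)} = -7 + \frac{1}{N}$ ($a{\left(N \right)} = -7 + 1 \frac{1}{N} = -7 + \frac{1}{N}$)
$- 8 a{\left(g{\left(6,5 \right)} \right)} 8 = - 8 \left(-7 + \frac{1}{6}\right) 8 = \left(-8\right) \left(- \frac{41}{6}\right) 8 = \frac{164}{3} \cdot 8 = \frac{1312}{3}$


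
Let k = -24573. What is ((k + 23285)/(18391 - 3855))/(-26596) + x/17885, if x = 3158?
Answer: 6635348467/37577887340 ≈ 0.17658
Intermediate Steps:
((k + 23285)/(18391 - 3855))/(-26596) + x/17885 = ((-24573 + 23285)/(18391 - 3855))/(-26596) + 3158/17885 = -1288/14536*(-1/26596) + 3158*(1/17885) = -1288*1/14536*(-1/26596) + 3158/17885 = -7/79*(-1/26596) + 3158/17885 = 7/2101084 + 3158/17885 = 6635348467/37577887340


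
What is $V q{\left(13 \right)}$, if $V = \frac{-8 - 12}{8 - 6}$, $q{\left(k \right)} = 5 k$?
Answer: $-650$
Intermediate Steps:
$V = -10$ ($V = - \frac{20}{2} = \left(-20\right) \frac{1}{2} = -10$)
$V q{\left(13 \right)} = - 10 \cdot 5 \cdot 13 = \left(-10\right) 65 = -650$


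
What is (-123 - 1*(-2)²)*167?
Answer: -21209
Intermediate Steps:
(-123 - 1*(-2)²)*167 = (-123 - 1*4)*167 = (-123 - 4)*167 = -127*167 = -21209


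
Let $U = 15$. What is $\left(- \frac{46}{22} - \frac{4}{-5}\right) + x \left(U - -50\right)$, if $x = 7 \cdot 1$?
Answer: $\frac{24954}{55} \approx 453.71$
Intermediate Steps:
$x = 7$
$\left(- \frac{46}{22} - \frac{4}{-5}\right) + x \left(U - -50\right) = \left(- \frac{46}{22} - \frac{4}{-5}\right) + 7 \left(15 - -50\right) = \left(\left(-46\right) \frac{1}{22} - - \frac{4}{5}\right) + 7 \left(15 + 50\right) = \left(- \frac{23}{11} + \frac{4}{5}\right) + 7 \cdot 65 = - \frac{71}{55} + 455 = \frac{24954}{55}$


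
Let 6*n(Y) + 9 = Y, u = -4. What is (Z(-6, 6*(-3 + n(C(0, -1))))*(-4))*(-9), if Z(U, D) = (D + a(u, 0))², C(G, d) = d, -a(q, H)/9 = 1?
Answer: 49284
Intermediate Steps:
a(q, H) = -9 (a(q, H) = -9*1 = -9)
n(Y) = -3/2 + Y/6
Z(U, D) = (-9 + D)² (Z(U, D) = (D - 9)² = (-9 + D)²)
(Z(-6, 6*(-3 + n(C(0, -1))))*(-4))*(-9) = ((-9 + 6*(-3 + (-3/2 + (⅙)*(-1))))²*(-4))*(-9) = ((-9 + 6*(-3 + (-3/2 - ⅙)))²*(-4))*(-9) = ((-9 + 6*(-3 - 5/3))²*(-4))*(-9) = ((-9 + 6*(-14/3))²*(-4))*(-9) = ((-9 - 28)²*(-4))*(-9) = ((-37)²*(-4))*(-9) = (1369*(-4))*(-9) = -5476*(-9) = 49284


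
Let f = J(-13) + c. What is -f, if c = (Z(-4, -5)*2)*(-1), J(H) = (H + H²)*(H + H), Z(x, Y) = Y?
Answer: 4046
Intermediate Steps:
J(H) = 2*H*(H + H²) (J(H) = (H + H²)*(2*H) = 2*H*(H + H²))
c = 10 (c = -5*2*(-1) = -10*(-1) = 10)
f = -4046 (f = 2*(-13)²*(1 - 13) + 10 = 2*169*(-12) + 10 = -4056 + 10 = -4046)
-f = -1*(-4046) = 4046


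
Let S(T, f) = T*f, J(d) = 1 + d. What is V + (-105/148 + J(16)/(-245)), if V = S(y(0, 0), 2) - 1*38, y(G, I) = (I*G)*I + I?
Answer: -1406121/36260 ≈ -38.779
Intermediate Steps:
y(G, I) = I + G*I² (y(G, I) = (G*I)*I + I = G*I² + I = I + G*I²)
V = -38 (V = (0*(1 + 0*0))*2 - 1*38 = (0*(1 + 0))*2 - 38 = (0*1)*2 - 38 = 0*2 - 38 = 0 - 38 = -38)
V + (-105/148 + J(16)/(-245)) = -38 + (-105/148 + (1 + 16)/(-245)) = -38 + (-105*1/148 + 17*(-1/245)) = -38 + (-105/148 - 17/245) = -38 - 28241/36260 = -1406121/36260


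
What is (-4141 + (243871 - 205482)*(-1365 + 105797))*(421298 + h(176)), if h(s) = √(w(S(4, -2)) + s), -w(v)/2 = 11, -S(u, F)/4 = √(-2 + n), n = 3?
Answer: 1688998809547286 + 4009035907*√154 ≈ 1.6890e+15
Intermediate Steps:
S(u, F) = -4 (S(u, F) = -4*√(-2 + 3) = -4*√1 = -4*1 = -4)
w(v) = -22 (w(v) = -2*11 = -22)
h(s) = √(-22 + s)
(-4141 + (243871 - 205482)*(-1365 + 105797))*(421298 + h(176)) = (-4141 + (243871 - 205482)*(-1365 + 105797))*(421298 + √(-22 + 176)) = (-4141 + 38389*104432)*(421298 + √154) = (-4141 + 4009040048)*(421298 + √154) = 4009035907*(421298 + √154) = 1688998809547286 + 4009035907*√154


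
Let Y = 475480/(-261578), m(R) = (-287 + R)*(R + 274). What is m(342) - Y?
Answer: 4431369060/130789 ≈ 33882.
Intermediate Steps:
m(R) = (-287 + R)*(274 + R)
Y = -237740/130789 (Y = 475480*(-1/261578) = -237740/130789 ≈ -1.8177)
m(342) - Y = (-78638 + 342² - 13*342) - 1*(-237740/130789) = (-78638 + 116964 - 4446) + 237740/130789 = 33880 + 237740/130789 = 4431369060/130789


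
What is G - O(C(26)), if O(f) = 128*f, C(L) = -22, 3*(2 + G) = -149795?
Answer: -141353/3 ≈ -47118.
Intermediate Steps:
G = -149801/3 (G = -2 + (⅓)*(-149795) = -2 - 149795/3 = -149801/3 ≈ -49934.)
G - O(C(26)) = -149801/3 - 128*(-22) = -149801/3 - 1*(-2816) = -149801/3 + 2816 = -141353/3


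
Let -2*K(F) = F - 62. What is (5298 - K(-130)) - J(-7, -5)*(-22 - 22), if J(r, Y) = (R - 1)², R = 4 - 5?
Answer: 5378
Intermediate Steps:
R = -1
K(F) = 31 - F/2 (K(F) = -(F - 62)/2 = -(-62 + F)/2 = 31 - F/2)
J(r, Y) = 4 (J(r, Y) = (-1 - 1)² = (-2)² = 4)
(5298 - K(-130)) - J(-7, -5)*(-22 - 22) = (5298 - (31 - ½*(-130))) - 4*(-22 - 22) = (5298 - (31 + 65)) - 4*(-44) = (5298 - 1*96) - 1*(-176) = (5298 - 96) + 176 = 5202 + 176 = 5378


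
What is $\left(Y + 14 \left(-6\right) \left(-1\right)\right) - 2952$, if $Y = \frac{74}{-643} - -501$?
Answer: $- \frac{1522055}{643} \approx -2367.1$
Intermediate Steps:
$Y = \frac{322069}{643}$ ($Y = 74 \left(- \frac{1}{643}\right) + 501 = - \frac{74}{643} + 501 = \frac{322069}{643} \approx 500.88$)
$\left(Y + 14 \left(-6\right) \left(-1\right)\right) - 2952 = \left(\frac{322069}{643} + 14 \left(-6\right) \left(-1\right)\right) - 2952 = \left(\frac{322069}{643} - -84\right) - 2952 = \left(\frac{322069}{643} + 84\right) - 2952 = \frac{376081}{643} - 2952 = - \frac{1522055}{643}$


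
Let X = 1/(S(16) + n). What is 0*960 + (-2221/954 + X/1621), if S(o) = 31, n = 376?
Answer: -1465297133/629398638 ≈ -2.3281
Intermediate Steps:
X = 1/407 (X = 1/(31 + 376) = 1/407 ≈ 0.0024570)
0*960 + (-2221/954 + X/1621) = 0*960 + (-2221/954 + (1/407)/1621) = 0 + (-2221*1/954 + (1/407)*(1/1621)) = 0 + (-2221/954 + 1/659747) = 0 - 1465297133/629398638 = -1465297133/629398638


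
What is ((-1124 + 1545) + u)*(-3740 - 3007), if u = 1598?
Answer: -13622193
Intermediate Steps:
((-1124 + 1545) + u)*(-3740 - 3007) = ((-1124 + 1545) + 1598)*(-3740 - 3007) = (421 + 1598)*(-6747) = 2019*(-6747) = -13622193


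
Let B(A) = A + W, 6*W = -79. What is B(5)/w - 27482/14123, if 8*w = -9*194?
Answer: -70591304/36988137 ≈ -1.9085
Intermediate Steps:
W = -79/6 (W = (⅙)*(-79) = -79/6 ≈ -13.167)
w = -873/4 (w = (-9*194)/8 = (⅛)*(-1746) = -873/4 ≈ -218.25)
B(A) = -79/6 + A (B(A) = A - 79/6 = -79/6 + A)
B(5)/w - 27482/14123 = (-79/6 + 5)/(-873/4) - 27482/14123 = -49/6*(-4/873) - 27482*1/14123 = 98/2619 - 27482/14123 = -70591304/36988137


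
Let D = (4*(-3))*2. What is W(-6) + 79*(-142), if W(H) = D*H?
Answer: -11074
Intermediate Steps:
D = -24 (D = -12*2 = -24)
W(H) = -24*H
W(-6) + 79*(-142) = -24*(-6) + 79*(-142) = 144 - 11218 = -11074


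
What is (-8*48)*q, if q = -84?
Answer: 32256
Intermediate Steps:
(-8*48)*q = -8*48*(-84) = -384*(-84) = 32256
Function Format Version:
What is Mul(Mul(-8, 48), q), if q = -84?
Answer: 32256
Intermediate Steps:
Mul(Mul(-8, 48), q) = Mul(Mul(-8, 48), -84) = Mul(-384, -84) = 32256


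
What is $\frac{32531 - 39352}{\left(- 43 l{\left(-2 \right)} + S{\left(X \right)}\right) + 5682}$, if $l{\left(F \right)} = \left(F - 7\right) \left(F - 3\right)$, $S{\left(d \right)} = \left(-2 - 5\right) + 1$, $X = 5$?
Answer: $- \frac{6821}{3741} \approx -1.8233$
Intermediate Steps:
$S{\left(d \right)} = -6$ ($S{\left(d \right)} = -7 + 1 = -6$)
$l{\left(F \right)} = \left(-7 + F\right) \left(-3 + F\right)$
$\frac{32531 - 39352}{\left(- 43 l{\left(-2 \right)} + S{\left(X \right)}\right) + 5682} = \frac{32531 - 39352}{\left(- 43 \left(21 + \left(-2\right)^{2} - -20\right) - 6\right) + 5682} = - \frac{6821}{\left(- 43 \left(21 + 4 + 20\right) - 6\right) + 5682} = - \frac{6821}{\left(\left(-43\right) 45 - 6\right) + 5682} = - \frac{6821}{\left(-1935 - 6\right) + 5682} = - \frac{6821}{-1941 + 5682} = - \frac{6821}{3741}$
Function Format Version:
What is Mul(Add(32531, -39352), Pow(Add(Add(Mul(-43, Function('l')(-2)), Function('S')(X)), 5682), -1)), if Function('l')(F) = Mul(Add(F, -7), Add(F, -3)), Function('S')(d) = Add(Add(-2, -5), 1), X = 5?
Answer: Rational(-6821, 3741) ≈ -1.8233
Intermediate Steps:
Function('S')(d) = -6 (Function('S')(d) = Add(-7, 1) = -6)
Function('l')(F) = Mul(Add(-7, F), Add(-3, F))
Mul(Add(32531, -39352), Pow(Add(Add(Mul(-43, Function('l')(-2)), Function('S')(X)), 5682), -1)) = Mul(Add(32531, -39352), Pow(Add(Add(Mul(-43, Add(21, Pow(-2, 2), Mul(-10, -2))), -6), 5682), -1)) = Mul(-6821, Pow(Add(Add(Mul(-43, Add(21, 4, 20)), -6), 5682), -1)) = Mul(-6821, Pow(Add(Add(Mul(-43, 45), -6), 5682), -1)) = Mul(-6821, Pow(Add(Add(-1935, -6), 5682), -1)) = Mul(-6821, Pow(Add(-1941, 5682), -1)) = Mul(-6821, Pow(3741, -1)) = Mul(-6821, Rational(1, 3741)) = Rational(-6821, 3741)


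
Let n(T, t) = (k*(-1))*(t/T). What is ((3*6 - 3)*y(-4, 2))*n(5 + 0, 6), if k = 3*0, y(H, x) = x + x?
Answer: 0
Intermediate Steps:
y(H, x) = 2*x
k = 0
n(T, t) = 0 (n(T, t) = (0*(-1))*(t/T) = 0*(t/T) = 0)
((3*6 - 3)*y(-4, 2))*n(5 + 0, 6) = ((3*6 - 3)*(2*2))*0 = ((18 - 3)*4)*0 = (15*4)*0 = 60*0 = 0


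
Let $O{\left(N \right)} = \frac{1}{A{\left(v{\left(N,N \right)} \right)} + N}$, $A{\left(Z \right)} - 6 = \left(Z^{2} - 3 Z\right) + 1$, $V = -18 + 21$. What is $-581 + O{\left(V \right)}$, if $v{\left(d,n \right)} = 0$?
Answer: $- \frac{5809}{10} \approx -580.9$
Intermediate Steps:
$V = 3$
$A{\left(Z \right)} = 7 + Z^{2} - 3 Z$ ($A{\left(Z \right)} = 6 + \left(\left(Z^{2} - 3 Z\right) + 1\right) = 6 + \left(1 + Z^{2} - 3 Z\right) = 7 + Z^{2} - 3 Z$)
$O{\left(N \right)} = \frac{1}{7 + N}$ ($O{\left(N \right)} = \frac{1}{\left(7 + 0^{2} - 0\right) + N} = \frac{1}{\left(7 + 0 + 0\right) + N} = \frac{1}{7 + N}$)
$-581 + O{\left(V \right)} = -581 + \frac{1}{7 + 3} = -581 + \frac{1}{10} = - \frac{5809}{10}$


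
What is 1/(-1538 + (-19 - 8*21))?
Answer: -1/1725 ≈ -0.00057971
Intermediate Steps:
1/(-1538 + (-19 - 8*21)) = 1/(-1538 + (-19 - 168)) = 1/(-1538 - 187) = 1/(-1725) = -1/1725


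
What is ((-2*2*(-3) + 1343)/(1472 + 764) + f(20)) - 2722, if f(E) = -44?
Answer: -6183421/2236 ≈ -2765.4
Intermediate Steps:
((-2*2*(-3) + 1343)/(1472 + 764) + f(20)) - 2722 = ((-2*2*(-3) + 1343)/(1472 + 764) - 44) - 2722 = ((-4*(-3) + 1343)/2236 - 44) - 2722 = ((12 + 1343)*(1/2236) - 44) - 2722 = (1355*(1/2236) - 44) - 2722 = (1355/2236 - 44) - 2722 = -97029/2236 - 2722 = -6183421/2236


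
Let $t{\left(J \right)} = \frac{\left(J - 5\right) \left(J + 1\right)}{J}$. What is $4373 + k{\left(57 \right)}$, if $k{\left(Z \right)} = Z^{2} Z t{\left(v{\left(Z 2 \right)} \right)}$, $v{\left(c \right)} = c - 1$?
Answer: $\frac{2280590365}{113} \approx 2.0182 \cdot 10^{7}$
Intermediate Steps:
$v{\left(c \right)} = -1 + c$
$t{\left(J \right)} = \frac{\left(1 + J\right) \left(-5 + J\right)}{J}$ ($t{\left(J \right)} = \frac{\left(-5 + J\right) \left(1 + J\right)}{J} = \frac{\left(1 + J\right) \left(-5 + J\right)}{J}$)
$k{\left(Z \right)} = Z^{3} \left(-5 - \frac{5}{-1 + 2 Z} + 2 Z\right)$ ($k{\left(Z \right)} = Z^{2} Z \left(-4 + \left(-1 + Z 2\right) - \frac{5}{-1 + Z 2}\right) = Z^{3} \left(-4 + \left(-1 + 2 Z\right) - \frac{5}{-1 + 2 Z}\right) = Z^{3} \left(-5 - \frac{5}{-1 + 2 Z} + 2 Z\right)$)
$4373 + k{\left(57 \right)} = 4373 + \frac{4 \cdot 57^{4} \left(-3 + 57\right)}{-1 + 2 \cdot 57} = 4373 + 4 \cdot 10556001 \frac{1}{-1 + 114} \cdot 54 = 4373 + 4 \cdot 10556001 \cdot \frac{1}{113} \cdot 54 = 4373 + \frac{2280096216}{113} = \frac{2280590365}{113}$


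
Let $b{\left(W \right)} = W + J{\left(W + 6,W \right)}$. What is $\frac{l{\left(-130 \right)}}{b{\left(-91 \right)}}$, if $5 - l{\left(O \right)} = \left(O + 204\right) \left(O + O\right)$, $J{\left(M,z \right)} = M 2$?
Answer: $- \frac{6415}{87} \approx -73.736$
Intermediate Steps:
$J{\left(M,z \right)} = 2 M$
$b{\left(W \right)} = 12 + 3 W$ ($b{\left(W \right)} = W + 2 \left(W + 6\right) = W + 2 \left(6 + W\right) = W + \left(12 + 2 W\right) = 12 + 3 W$)
$l{\left(O \right)} = 5 - 2 O \left(204 + O\right)$ ($l{\left(O \right)} = 5 - \left(O + 204\right) \left(O + O\right) = 5 - \left(204 + O\right) 2 O = 5 - 2 O \left(204 + O\right)$)
$\frac{l{\left(-130 \right)}}{b{\left(-91 \right)}} = \frac{5 - -53040 - 2 \left(-130\right)^{2}}{12 + 3 \left(-91\right)} = \frac{5 + 53040 - 33800}{12 - 273} = \frac{5 + 53040 - 33800}{-261} = 19245 \left(- \frac{1}{261}\right) = - \frac{6415}{87}$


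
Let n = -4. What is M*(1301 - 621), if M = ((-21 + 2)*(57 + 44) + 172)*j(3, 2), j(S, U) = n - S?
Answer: 8315720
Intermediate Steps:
j(S, U) = -4 - S
M = 12229 (M = ((-21 + 2)*(57 + 44) + 172)*(-4 - 1*3) = (-19*101 + 172)*(-4 - 3) = (-1919 + 172)*(-7) = -1747*(-7) = 12229)
M*(1301 - 621) = 12229*(1301 - 621) = 12229*680 = 8315720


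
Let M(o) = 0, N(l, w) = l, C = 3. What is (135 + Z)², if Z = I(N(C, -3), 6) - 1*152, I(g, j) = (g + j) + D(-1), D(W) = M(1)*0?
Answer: 64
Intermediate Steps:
D(W) = 0 (D(W) = 0*0 = 0)
I(g, j) = g + j (I(g, j) = (g + j) + 0 = g + j)
Z = -143 (Z = (3 + 6) - 1*152 = 9 - 152 = -143)
(135 + Z)² = (135 - 143)² = (-8)² = 64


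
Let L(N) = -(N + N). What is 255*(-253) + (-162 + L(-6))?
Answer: -64665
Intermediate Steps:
L(N) = -2*N
255*(-253) + (-162 + L(-6)) = 255*(-253) + (-162 - 2*(-6)) = -64515 + (-162 + 12) = -64515 - 150 = -64665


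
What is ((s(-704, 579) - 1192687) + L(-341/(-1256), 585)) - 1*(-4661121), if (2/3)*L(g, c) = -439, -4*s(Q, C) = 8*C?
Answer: 6933235/2 ≈ 3.4666e+6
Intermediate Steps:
s(Q, C) = -2*C
L(g, c) = -1317/2 (L(g, c) = (3/2)*(-439) = -1317/2)
((s(-704, 579) - 1192687) + L(-341/(-1256), 585)) - 1*(-4661121) = ((-2*579 - 1192687) - 1317/2) - 1*(-4661121) = ((-1158 - 1192687) - 1317/2) + 4661121 = (-1193845 - 1317/2) + 4661121 = -2389007/2 + 4661121 = 6933235/2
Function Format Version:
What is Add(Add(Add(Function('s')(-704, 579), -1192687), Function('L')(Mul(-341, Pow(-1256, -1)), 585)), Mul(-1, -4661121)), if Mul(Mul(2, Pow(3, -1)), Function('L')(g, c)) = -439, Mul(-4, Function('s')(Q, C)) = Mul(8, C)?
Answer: Rational(6933235, 2) ≈ 3.4666e+6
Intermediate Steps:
Function('s')(Q, C) = Mul(-2, C) (Function('s')(Q, C) = Mul(Rational(-1, 4), Mul(8, C)) = Mul(-2, C))
Function('L')(g, c) = Rational(-1317, 2) (Function('L')(g, c) = Mul(Rational(3, 2), -439) = Rational(-1317, 2))
Add(Add(Add(Function('s')(-704, 579), -1192687), Function('L')(Mul(-341, Pow(-1256, -1)), 585)), Mul(-1, -4661121)) = Add(Add(Add(Mul(-2, 579), -1192687), Rational(-1317, 2)), Mul(-1, -4661121)) = Add(Add(Add(-1158, -1192687), Rational(-1317, 2)), 4661121) = Add(Add(-1193845, Rational(-1317, 2)), 4661121) = Add(Rational(-2389007, 2), 4661121) = Rational(6933235, 2)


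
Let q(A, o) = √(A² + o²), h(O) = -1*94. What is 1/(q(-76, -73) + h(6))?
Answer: 94/2269 + √11105/2269 ≈ 0.087871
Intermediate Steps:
h(O) = -94
1/(q(-76, -73) + h(6)) = 1/(√((-76)² + (-73)²) - 94) = 1/(√(5776 + 5329) - 94) = 1/(√11105 - 94) = 1/(-94 + √11105)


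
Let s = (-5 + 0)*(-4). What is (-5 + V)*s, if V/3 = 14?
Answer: 740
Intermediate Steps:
V = 42 (V = 3*14 = 42)
s = 20 (s = -5*(-4) = 20)
(-5 + V)*s = (-5 + 42)*20 = 37*20 = 740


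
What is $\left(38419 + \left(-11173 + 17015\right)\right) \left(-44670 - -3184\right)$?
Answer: $-1836211846$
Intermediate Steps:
$\left(38419 + \left(-11173 + 17015\right)\right) \left(-44670 - -3184\right) = \left(38419 + 5842\right) \left(-44670 + \left(3268 - 84\right)\right) = 44261 \left(-44670 + 3184\right) = 44261 \left(-41486\right) = -1836211846$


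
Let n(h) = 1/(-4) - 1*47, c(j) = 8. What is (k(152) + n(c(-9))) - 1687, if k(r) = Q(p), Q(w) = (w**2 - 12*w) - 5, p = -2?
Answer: -6845/4 ≈ -1711.3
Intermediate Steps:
Q(w) = -5 + w**2 - 12*w
k(r) = 23 (k(r) = -5 + (-2)**2 - 12*(-2) = -5 + 4 + 24 = 23)
n(h) = -189/4 (n(h) = -1/4 - 47 = -189/4)
(k(152) + n(c(-9))) - 1687 = (23 - 189/4) - 1687 = -97/4 - 1687 = -6845/4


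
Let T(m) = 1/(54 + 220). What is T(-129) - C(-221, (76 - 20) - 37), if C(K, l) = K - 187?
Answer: 111793/274 ≈ 408.00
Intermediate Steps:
C(K, l) = -187 + K
T(m) = 1/274
T(-129) - C(-221, (76 - 20) - 37) = 1/274 - (-187 - 221) = 1/274 - 1*(-408) = 1/274 + 408 = 111793/274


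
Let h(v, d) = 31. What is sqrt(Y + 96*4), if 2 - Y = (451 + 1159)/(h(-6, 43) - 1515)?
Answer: 3*sqrt(483254)/106 ≈ 19.674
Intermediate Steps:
Y = 327/106 (Y = 2 - (451 + 1159)/(31 - 1515) = 2 - 1610/(-1484) = 2 - 1610*(-1)/1484 = 2 - 1*(-115/106) = 2 + 115/106 = 327/106 ≈ 3.0849)
sqrt(Y + 96*4) = sqrt(327/106 + 96*4) = sqrt(327/106 + 384) = sqrt(41031/106) = 3*sqrt(483254)/106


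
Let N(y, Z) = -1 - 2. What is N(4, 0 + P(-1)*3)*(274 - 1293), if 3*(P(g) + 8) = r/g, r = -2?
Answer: 3057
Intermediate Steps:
P(g) = -8 - 2/(3*g) (P(g) = -8 + (-2/g)/3 = -8 - 2/(3*g))
N(y, Z) = -3
N(4, 0 + P(-1)*3)*(274 - 1293) = -3*(274 - 1293) = -3*(-1019) = 3057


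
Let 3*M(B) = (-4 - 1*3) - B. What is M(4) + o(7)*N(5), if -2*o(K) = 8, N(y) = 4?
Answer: -59/3 ≈ -19.667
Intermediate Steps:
o(K) = -4 (o(K) = -½*8 = -4)
M(B) = -7/3 - B/3 (M(B) = ((-4 - 1*3) - B)/3 = ((-4 - 3) - B)/3 = (-7 - B)/3 = -7/3 - B/3)
M(4) + o(7)*N(5) = (-7/3 - ⅓*4) - 4*4 = (-7/3 - 4/3) - 16 = -11/3 - 16 = -59/3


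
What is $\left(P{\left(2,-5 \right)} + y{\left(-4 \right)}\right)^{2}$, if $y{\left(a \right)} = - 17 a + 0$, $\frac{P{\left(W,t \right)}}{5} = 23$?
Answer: $33489$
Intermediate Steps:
$P{\left(W,t \right)} = 115$ ($P{\left(W,t \right)} = 5 \cdot 23 = 115$)
$y{\left(a \right)} = - 17 a$
$\left(P{\left(2,-5 \right)} + y{\left(-4 \right)}\right)^{2} = \left(115 - -68\right)^{2} = \left(115 + 68\right)^{2} = 183^{2} = 33489$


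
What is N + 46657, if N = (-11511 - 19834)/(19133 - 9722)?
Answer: 439057682/9411 ≈ 46654.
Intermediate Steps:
N = -31345/9411 ≈ -3.3307
N + 46657 = -31345/9411 + 46657 = 439057682/9411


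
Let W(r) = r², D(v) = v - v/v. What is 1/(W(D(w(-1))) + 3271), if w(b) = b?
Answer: 1/3275 ≈ 0.00030534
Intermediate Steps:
D(v) = -1 + v (D(v) = v - 1*1 = v - 1 = -1 + v)
1/(W(D(w(-1))) + 3271) = 1/((-1 - 1)² + 3271) = 1/((-2)² + 3271) = 1/(4 + 3271) = 1/3275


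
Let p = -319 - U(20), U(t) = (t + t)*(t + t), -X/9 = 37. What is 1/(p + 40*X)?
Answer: -1/15239 ≈ -6.5621e-5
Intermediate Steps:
X = -333 (X = -9*37 = -333)
U(t) = 4*t² (U(t) = (2*t)*(2*t) = 4*t²)
p = -1919 (p = -319 - 4*20² = -319 - 4*400 = -319 - 1*1600 = -319 - 1600 = -1919)
1/(p + 40*X) = 1/(-1919 + 40*(-333)) = 1/(-1919 - 13320) = 1/(-15239) = -1/15239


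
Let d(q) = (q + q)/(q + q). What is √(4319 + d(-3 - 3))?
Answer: 12*√30 ≈ 65.727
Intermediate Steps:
d(q) = 1 (d(q) = (2*q)/((2*q)) = (2*q)*(1/(2*q)) = 1)
√(4319 + d(-3 - 3)) = √(4319 + 1) = √4320 = 12*√30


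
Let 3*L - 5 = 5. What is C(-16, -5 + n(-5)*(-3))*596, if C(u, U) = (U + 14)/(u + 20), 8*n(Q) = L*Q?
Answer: 9089/4 ≈ 2272.3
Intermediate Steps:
L = 10/3 (L = 5/3 + (⅓)*5 = 5/3 + 5/3 = 10/3 ≈ 3.3333)
n(Q) = 5*Q/12 (n(Q) = (10*Q/3)/8 = 5*Q/12)
C(u, U) = (14 + U)/(20 + u)
C(-16, -5 + n(-5)*(-3))*596 = ((14 + (-5 + ((5/12)*(-5))*(-3)))/(20 - 16))*596 = ((14 + (-5 - 25/12*(-3)))/4)*596 = ((14 + (-5 + 25/4))/4)*596 = ((14 + 5/4)/4)*596 = ((¼)*(61/4))*596 = (61/16)*596 = 9089/4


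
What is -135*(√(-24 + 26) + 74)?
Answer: -9990 - 135*√2 ≈ -10181.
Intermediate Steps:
-135*(√(-24 + 26) + 74) = -135*(√2 + 74) = -135*(74 + √2) = -9990 - 135*√2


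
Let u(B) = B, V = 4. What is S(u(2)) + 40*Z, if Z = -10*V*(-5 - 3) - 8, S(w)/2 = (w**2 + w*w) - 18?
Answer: 12460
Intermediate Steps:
S(w) = -36 + 4*w**2 (S(w) = 2*((w**2 + w*w) - 18) = 2*((w**2 + w**2) - 18) = 2*(2*w**2 - 18) = 2*(-18 + 2*w**2) = -36 + 4*w**2)
Z = 312 (Z = -40*(-5 - 3) - 8 = -40*(-8) - 8 = -10*(-32) - 8 = 320 - 8 = 312)
S(u(2)) + 40*Z = (-36 + 4*2**2) + 40*312 = (-36 + 4*4) + 12480 = (-36 + 16) + 12480 = -20 + 12480 = 12460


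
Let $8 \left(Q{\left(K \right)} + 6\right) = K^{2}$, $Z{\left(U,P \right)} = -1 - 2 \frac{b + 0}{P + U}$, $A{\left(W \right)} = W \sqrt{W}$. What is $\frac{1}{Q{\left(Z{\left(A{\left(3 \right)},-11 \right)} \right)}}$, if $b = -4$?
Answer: $- \frac{778552}{4280977} - \frac{17472 \sqrt{3}}{4280977} \approx -0.18893$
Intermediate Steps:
$A{\left(W \right)} = W^{\frac{3}{2}}$
$Z{\left(U,P \right)} = -1 + \frac{8}{P + U}$ ($Z{\left(U,P \right)} = -1 - 2 \frac{-4 + 0}{P + U} = -1 - 2 \left(- \frac{4}{P + U}\right) = -1 + \frac{8}{P + U}$)
$Q{\left(K \right)} = -6 + \frac{K^{2}}{8}$
$\frac{1}{Q{\left(Z{\left(A{\left(3 \right)},-11 \right)} \right)}} = \frac{1}{-6 + \frac{\left(\frac{8 - -11 - 3^{\frac{3}{2}}}{-11 + 3^{\frac{3}{2}}}\right)^{2}}{8}} = \frac{1}{-6 + \frac{\left(\frac{8 + 11 - 3 \sqrt{3}}{-11 + 3 \sqrt{3}}\right)^{2}}{8}} = \frac{1}{-6 + \frac{\left(\frac{19 - 3 \sqrt{3}}{-11 + 3 \sqrt{3}}\right)^{2}}{8}} = \frac{1}{-6 + \frac{\frac{1}{\left(-11 + 3 \sqrt{3}\right)^{2}} \left(19 - 3 \sqrt{3}\right)^{2}}{8}} = \frac{1}{-6 + \frac{\left(19 - 3 \sqrt{3}\right)^{2}}{8 \left(-11 + 3 \sqrt{3}\right)^{2}}}$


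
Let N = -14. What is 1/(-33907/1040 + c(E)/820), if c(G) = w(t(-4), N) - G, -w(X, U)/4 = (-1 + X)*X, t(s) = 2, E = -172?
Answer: -1040/33699 ≈ -0.030861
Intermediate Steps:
w(X, U) = -4*X*(-1 + X) (w(X, U) = -4*(-1 + X)*X = -4*X*(-1 + X))
c(G) = -8 - G (c(G) = 4*2*(1 - 1*2) - G = 4*2*(1 - 2) - G = 4*2*(-1) - G = -8 - G)
1/(-33907/1040 + c(E)/820) = 1/(-33907/1040 + (-8 - 1*(-172))/820) = 1/(-33907*1/1040 + (-8 + 172)*(1/820)) = 1/(-33907/1040 + 164*(1/820)) = 1/(-33907/1040 + ⅕) = 1/(-33699/1040) = -1040/33699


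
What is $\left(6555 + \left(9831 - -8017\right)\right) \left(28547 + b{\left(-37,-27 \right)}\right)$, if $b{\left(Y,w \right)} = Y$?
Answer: $695729530$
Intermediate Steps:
$\left(6555 + \left(9831 - -8017\right)\right) \left(28547 + b{\left(-37,-27 \right)}\right) = \left(6555 + \left(9831 - -8017\right)\right) \left(28547 - 37\right) = \left(6555 + \left(9831 + 8017\right)\right) 28510 = \left(6555 + 17848\right) 28510 = 24403 \cdot 28510 = 695729530$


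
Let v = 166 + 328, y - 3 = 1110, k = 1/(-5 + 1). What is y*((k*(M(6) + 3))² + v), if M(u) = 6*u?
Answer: 10490025/16 ≈ 6.5563e+5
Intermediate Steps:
k = -¼ (k = 1/(-4) = -¼ ≈ -0.25000)
y = 1113 (y = 3 + 1110 = 1113)
v = 494
y*((k*(M(6) + 3))² + v) = 1113*((-(6*6 + 3)/4)² + 494) = 1113*((-(36 + 3)/4)² + 494) = 1113*((-¼*39)² + 494) = 1113*((-39/4)² + 494) = 1113*(1521/16 + 494) = 1113*(9425/16) = 10490025/16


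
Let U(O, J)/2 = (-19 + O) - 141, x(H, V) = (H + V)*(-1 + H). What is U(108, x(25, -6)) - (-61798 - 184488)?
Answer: 246182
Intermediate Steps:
x(H, V) = (-1 + H)*(H + V)
U(O, J) = -320 + 2*O (U(O, J) = 2*((-19 + O) - 141) = 2*(-160 + O) = -320 + 2*O)
U(108, x(25, -6)) - (-61798 - 184488) = (-320 + 2*108) - (-61798 - 184488) = (-320 + 216) - 1*(-246286) = -104 + 246286 = 246182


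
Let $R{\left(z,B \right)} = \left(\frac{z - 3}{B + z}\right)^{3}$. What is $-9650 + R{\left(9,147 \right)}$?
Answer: $- \frac{169608399}{17576} \approx -9650.0$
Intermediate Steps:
$R{\left(z,B \right)} = \frac{\left(-3 + z\right)^{3}}{\left(B + z\right)^{3}}$ ($R{\left(z,B \right)} = \left(\frac{-3 + z}{B + z}\right)^{3} = \frac{\left(-3 + z\right)^{3}}{\left(B + z\right)^{3}}$)
$-9650 + R{\left(9,147 \right)} = -9650 + \frac{\left(-3 + 9\right)^{3}}{\left(147 + 9\right)^{3}} = -9650 + \frac{6^{3}}{3796416} = -9650 + 216 \cdot \frac{1}{3796416} = -9650 + \frac{1}{17576} = - \frac{169608399}{17576}$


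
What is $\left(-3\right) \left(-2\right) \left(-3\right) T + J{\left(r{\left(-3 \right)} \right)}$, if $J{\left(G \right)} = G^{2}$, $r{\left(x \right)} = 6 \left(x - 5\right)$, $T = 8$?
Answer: $2160$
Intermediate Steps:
$r{\left(x \right)} = -30 + 6 x$ ($r{\left(x \right)} = 6 \left(-5 + x\right) = -30 + 6 x$)
$\left(-3\right) \left(-2\right) \left(-3\right) T + J{\left(r{\left(-3 \right)} \right)} = \left(-3\right) \left(-2\right) \left(-3\right) 8 + \left(-30 + 6 \left(-3\right)\right)^{2} = 6 \left(-3\right) 8 + \left(-30 - 18\right)^{2} = \left(-18\right) 8 + \left(-48\right)^{2} = -144 + 2304 = 2160$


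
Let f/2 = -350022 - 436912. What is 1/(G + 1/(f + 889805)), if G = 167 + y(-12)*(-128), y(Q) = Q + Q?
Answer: 684063/2215680056 ≈ 0.00030874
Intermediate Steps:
y(Q) = 2*Q
G = 3239 (G = 167 + (2*(-12))*(-128) = 167 - 24*(-128) = 167 + 3072 = 3239)
f = -1573868 (f = 2*(-350022 - 436912) = 2*(-786934) = -1573868)
1/(G + 1/(f + 889805)) = 1/(3239 + 1/(-1573868 + 889805)) = 1/(3239 + 1/(-684063)) = 1/(3239 - 1/684063) = 1/(2215680056/684063) = 684063/2215680056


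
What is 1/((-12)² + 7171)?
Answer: 1/7315 ≈ 0.00013671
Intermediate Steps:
1/((-12)² + 7171) = 1/(144 + 7171) = 1/7315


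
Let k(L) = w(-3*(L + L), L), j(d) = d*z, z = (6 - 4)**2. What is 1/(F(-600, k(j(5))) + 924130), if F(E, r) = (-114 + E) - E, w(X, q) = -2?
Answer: 1/924016 ≈ 1.0822e-6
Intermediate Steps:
z = 4 (z = 2**2 = 4)
j(d) = 4*d (j(d) = d*4 = 4*d)
k(L) = -2
F(E, r) = -114
1/(F(-600, k(j(5))) + 924130) = 1/(-114 + 924130) = 1/924016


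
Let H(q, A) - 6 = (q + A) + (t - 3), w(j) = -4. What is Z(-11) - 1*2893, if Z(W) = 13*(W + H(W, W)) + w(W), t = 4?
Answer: -3235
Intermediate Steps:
H(q, A) = 7 + A + q (H(q, A) = 6 + ((q + A) + (4 - 3)) = 6 + ((A + q) + 1) = 6 + (1 + A + q) = 7 + A + q)
Z(W) = 87 + 39*W (Z(W) = 13*(W + (7 + W + W)) - 4 = 13*(W + (7 + 2*W)) - 4 = 13*(7 + 3*W) - 4 = (91 + 39*W) - 4 = 87 + 39*W)
Z(-11) - 1*2893 = (87 + 39*(-11)) - 1*2893 = (87 - 429) - 2893 = -342 - 2893 = -3235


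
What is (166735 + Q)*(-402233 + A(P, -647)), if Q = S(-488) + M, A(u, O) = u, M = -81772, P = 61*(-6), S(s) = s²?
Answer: -130082555093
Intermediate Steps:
P = -366
Q = 156372 (Q = (-488)² - 81772 = 238144 - 81772 = 156372)
(166735 + Q)*(-402233 + A(P, -647)) = (166735 + 156372)*(-402233 - 366) = 323107*(-402599) = -130082555093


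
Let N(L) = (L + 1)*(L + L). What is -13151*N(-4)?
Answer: -315624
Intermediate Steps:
N(L) = 2*L*(1 + L) (N(L) = (1 + L)*(2*L) = 2*L*(1 + L))
-13151*N(-4) = -26302*(-4)*(1 - 4) = -26302*(-4)*(-3) = -13151*24 = -315624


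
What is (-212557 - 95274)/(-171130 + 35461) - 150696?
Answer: -20444467793/135669 ≈ -1.5069e+5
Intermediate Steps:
(-212557 - 95274)/(-171130 + 35461) - 150696 = -307831/(-135669) - 150696 = -307831*(-1/135669) - 150696 = 307831/135669 - 150696 = -20444467793/135669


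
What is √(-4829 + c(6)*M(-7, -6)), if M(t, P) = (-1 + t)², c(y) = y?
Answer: I*√4445 ≈ 66.671*I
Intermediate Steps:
√(-4829 + c(6)*M(-7, -6)) = √(-4829 + 6*(-1 - 7)²) = √(-4829 + 6*(-8)²) = √(-4829 + 6*64) = √(-4829 + 384) = √(-4445) = I*√4445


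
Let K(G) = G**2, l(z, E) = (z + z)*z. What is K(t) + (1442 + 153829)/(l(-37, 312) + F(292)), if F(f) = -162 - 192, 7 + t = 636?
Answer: 943363415/2384 ≈ 3.9571e+5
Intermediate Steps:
l(z, E) = 2*z**2 (l(z, E) = (2*z)*z = 2*z**2)
t = 629 (t = -7 + 636 = 629)
F(f) = -354
K(t) + (1442 + 153829)/(l(-37, 312) + F(292)) = 629**2 + (1442 + 153829)/(2*(-37)**2 - 354) = 395641 + 155271/(2*1369 - 354) = 395641 + 155271/(2738 - 354) = 395641 + 155271/2384 = 943363415/2384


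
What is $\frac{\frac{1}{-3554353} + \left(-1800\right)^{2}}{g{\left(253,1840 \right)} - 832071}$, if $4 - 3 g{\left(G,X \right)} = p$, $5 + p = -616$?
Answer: $- \frac{34548311159997}{8870200694564} \approx -3.8949$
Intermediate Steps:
$p = -621$ ($p = -5 - 616 = -621$)
$g{\left(G,X \right)} = \frac{625}{3}$ ($g{\left(G,X \right)} = \frac{4}{3} - -207 = \frac{4}{3} + 207 = \frac{625}{3}$)
$\frac{\frac{1}{-3554353} + \left(-1800\right)^{2}}{g{\left(253,1840 \right)} - 832071} = \frac{\frac{1}{-3554353} + \left(-1800\right)^{2}}{\frac{625}{3} - 832071} = \frac{- \frac{1}{3554353} + 3240000}{- \frac{2495588}{3}} = \frac{11516103719999}{3554353} \left(- \frac{3}{2495588}\right) = - \frac{34548311159997}{8870200694564}$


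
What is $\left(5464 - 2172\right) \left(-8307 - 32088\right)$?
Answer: $-132980340$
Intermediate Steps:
$\left(5464 - 2172\right) \left(-8307 - 32088\right) = 3292 \left(-40395\right) = -132980340$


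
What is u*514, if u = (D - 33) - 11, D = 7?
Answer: -19018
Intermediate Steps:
u = -37 (u = (7 - 33) - 11 = -26 - 11 = -37)
u*514 = -37*514 = -19018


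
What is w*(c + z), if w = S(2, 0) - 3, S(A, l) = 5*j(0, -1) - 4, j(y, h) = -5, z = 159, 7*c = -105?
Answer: -4608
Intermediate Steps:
c = -15 (c = (⅐)*(-105) = -15)
S(A, l) = -29 (S(A, l) = 5*(-5) - 4 = -25 - 4 = -29)
w = -32 (w = -29 - 3 = -32)
w*(c + z) = -32*(-15 + 159) = -32*144 = -4608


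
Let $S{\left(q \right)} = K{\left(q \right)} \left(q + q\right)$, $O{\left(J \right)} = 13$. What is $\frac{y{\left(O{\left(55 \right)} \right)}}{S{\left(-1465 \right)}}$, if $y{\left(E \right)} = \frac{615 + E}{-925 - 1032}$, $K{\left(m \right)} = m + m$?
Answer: $- \frac{157}{4200162325} \approx -3.7379 \cdot 10^{-8}$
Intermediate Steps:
$K{\left(m \right)} = 2 m$
$y{\left(E \right)} = - \frac{615}{1957} - \frac{E}{1957}$ ($y{\left(E \right)} = \frac{615 + E}{-1957} = \left(615 + E\right) \left(- \frac{1}{1957}\right) = - \frac{615}{1957} - \frac{E}{1957}$)
$S{\left(q \right)} = 4 q^{2}$ ($S{\left(q \right)} = 2 q \left(q + q\right) = 2 q 2 q = 4 q^{2}$)
$\frac{y{\left(O{\left(55 \right)} \right)}}{S{\left(-1465 \right)}} = \frac{- \frac{615}{1957} - \frac{13}{1957}}{4 \left(-1465\right)^{2}} = \frac{- \frac{615}{1957} - \frac{13}{1957}}{4 \cdot 2146225} = - \frac{628}{1957 \cdot 8584900} = \left(- \frac{628}{1957}\right) \frac{1}{8584900} = - \frac{157}{4200162325}$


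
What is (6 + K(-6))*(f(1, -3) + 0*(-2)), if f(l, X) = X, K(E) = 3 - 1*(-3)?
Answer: -36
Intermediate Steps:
K(E) = 6 (K(E) = 3 + 3 = 6)
(6 + K(-6))*(f(1, -3) + 0*(-2)) = (6 + 6)*(-3 + 0*(-2)) = 12*(-3 + 0) = 12*(-3) = -36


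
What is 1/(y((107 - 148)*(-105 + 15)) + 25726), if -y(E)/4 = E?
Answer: 1/10966 ≈ 9.1191e-5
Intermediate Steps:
y(E) = -4*E
1/(y((107 - 148)*(-105 + 15)) + 25726) = 1/(-4*(107 - 148)*(-105 + 15) + 25726) = 1/(-(-164)*(-90) + 25726) = 1/(-4*3690 + 25726) = 1/(-14760 + 25726) = 1/10966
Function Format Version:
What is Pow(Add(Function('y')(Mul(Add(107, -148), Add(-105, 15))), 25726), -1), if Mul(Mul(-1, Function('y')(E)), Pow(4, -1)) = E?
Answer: Rational(1, 10966) ≈ 9.1191e-5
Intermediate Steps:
Function('y')(E) = Mul(-4, E)
Pow(Add(Function('y')(Mul(Add(107, -148), Add(-105, 15))), 25726), -1) = Pow(Add(Mul(-4, Mul(Add(107, -148), Add(-105, 15))), 25726), -1) = Pow(Add(Mul(-4, Mul(-41, -90)), 25726), -1) = Pow(Add(Mul(-4, 3690), 25726), -1) = Pow(Add(-14760, 25726), -1) = Pow(10966, -1) = Rational(1, 10966)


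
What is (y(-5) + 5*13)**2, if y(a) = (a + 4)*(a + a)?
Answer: 5625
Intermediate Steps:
y(a) = 2*a*(4 + a) (y(a) = (4 + a)*(2*a) = 2*a*(4 + a))
(y(-5) + 5*13)**2 = (2*(-5)*(4 - 5) + 5*13)**2 = (2*(-5)*(-1) + 65)**2 = (10 + 65)**2 = 75**2 = 5625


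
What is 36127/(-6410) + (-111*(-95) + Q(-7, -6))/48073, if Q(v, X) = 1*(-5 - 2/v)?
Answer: -11684190277/2157035510 ≈ -5.4168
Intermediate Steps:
Q(v, X) = -5 - 2/v
36127/(-6410) + (-111*(-95) + Q(-7, -6))/48073 = 36127/(-6410) + (-111*(-95) + (-5 - 2/(-7)))/48073 = 36127*(-1/6410) + (10545 + (-5 - 2*(-⅐)))*(1/48073) = -36127/6410 + (10545 + (-5 + 2/7))*(1/48073) = -36127/6410 + (10545 - 33/7)*(1/48073) = -36127/6410 + (73782/7)*(1/48073) = -36127/6410 + 73782/336511 = -11684190277/2157035510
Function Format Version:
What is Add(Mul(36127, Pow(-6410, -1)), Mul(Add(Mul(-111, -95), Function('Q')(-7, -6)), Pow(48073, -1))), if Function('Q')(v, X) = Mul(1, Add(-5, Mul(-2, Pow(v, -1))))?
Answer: Rational(-11684190277, 2157035510) ≈ -5.4168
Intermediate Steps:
Function('Q')(v, X) = Add(-5, Mul(-2, Pow(v, -1)))
Add(Mul(36127, Pow(-6410, -1)), Mul(Add(Mul(-111, -95), Function('Q')(-7, -6)), Pow(48073, -1))) = Add(Mul(36127, Pow(-6410, -1)), Mul(Add(Mul(-111, -95), Add(-5, Mul(-2, Pow(-7, -1)))), Pow(48073, -1))) = Add(Mul(36127, Rational(-1, 6410)), Mul(Add(10545, Add(-5, Mul(-2, Rational(-1, 7)))), Rational(1, 48073))) = Add(Rational(-36127, 6410), Mul(Add(10545, Add(-5, Rational(2, 7))), Rational(1, 48073))) = Add(Rational(-36127, 6410), Mul(Add(10545, Rational(-33, 7)), Rational(1, 48073))) = Add(Rational(-36127, 6410), Mul(Rational(73782, 7), Rational(1, 48073))) = Add(Rational(-36127, 6410), Rational(73782, 336511)) = Rational(-11684190277, 2157035510)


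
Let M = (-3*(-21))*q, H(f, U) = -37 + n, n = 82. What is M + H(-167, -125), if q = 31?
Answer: 1998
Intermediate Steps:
H(f, U) = 45 (H(f, U) = -37 + 82 = 45)
M = 1953 (M = -3*(-21)*31 = 63*31 = 1953)
M + H(-167, -125) = 1953 + 45 = 1998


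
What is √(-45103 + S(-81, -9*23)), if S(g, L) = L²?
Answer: 7*I*√46 ≈ 47.476*I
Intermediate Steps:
√(-45103 + S(-81, -9*23)) = √(-45103 + (-9*23)²) = √(-45103 + (-207)²) = √(-45103 + 42849) = √(-2254) = 7*I*√46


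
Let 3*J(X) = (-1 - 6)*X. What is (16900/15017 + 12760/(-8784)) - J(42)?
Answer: 1610493353/16488666 ≈ 97.673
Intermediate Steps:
J(X) = -7*X/3 (J(X) = ((-1 - 6)*X)/3 = (-7*X)/3 = -7*X/3)
(16900/15017 + 12760/(-8784)) - J(42) = (16900/15017 + 12760/(-8784)) - (-7)*42/3 = (16900*(1/15017) + 12760*(-1/8784)) - 1*(-98) = (16900/15017 - 1595/1098) + 98 = -5395915/16488666 + 98 = 1610493353/16488666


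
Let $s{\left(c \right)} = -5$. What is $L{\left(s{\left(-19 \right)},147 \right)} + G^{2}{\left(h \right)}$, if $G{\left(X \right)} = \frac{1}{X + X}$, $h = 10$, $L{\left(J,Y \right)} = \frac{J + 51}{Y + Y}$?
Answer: $\frac{9347}{58800} \approx 0.15896$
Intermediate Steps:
$L{\left(J,Y \right)} = \frac{51 + J}{2 Y}$
$G{\left(X \right)} = \frac{1}{2 X}$
$L{\left(s{\left(-19 \right)},147 \right)} + G^{2}{\left(h \right)} = \frac{51 - 5}{2 \cdot 147} + \left(\frac{1}{2 \cdot 10}\right)^{2} = \frac{1}{2} \cdot \frac{1}{147} \cdot 46 + \left(\frac{1}{2} \cdot \frac{1}{10}\right)^{2} = \frac{23}{147} + \left(\frac{1}{20}\right)^{2} = \frac{23}{147} + \frac{1}{400} = \frac{9347}{58800}$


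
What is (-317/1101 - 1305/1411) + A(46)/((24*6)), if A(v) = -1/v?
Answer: -4160592973/3430152288 ≈ -1.2129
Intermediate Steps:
(-317/1101 - 1305/1411) + A(46)/((24*6)) = (-317/1101 - 1305/1411) + (-1/46)/((24*6)) = (-317*1/1101 - 1305*1/1411) - 1*1/46/144 = (-317/1101 - 1305/1411) - 1/46*1/144 = -1884092/1553511 - 1/6624 = -4160592973/3430152288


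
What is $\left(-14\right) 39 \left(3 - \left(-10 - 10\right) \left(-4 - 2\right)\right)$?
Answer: $63882$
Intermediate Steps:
$\left(-14\right) 39 \left(3 - \left(-10 - 10\right) \left(-4 - 2\right)\right) = - 546 \left(3 - \left(-20\right) \left(-6\right)\right) = - 546 \left(3 - 120\right) = \left(-546\right) \left(-117\right) = 63882$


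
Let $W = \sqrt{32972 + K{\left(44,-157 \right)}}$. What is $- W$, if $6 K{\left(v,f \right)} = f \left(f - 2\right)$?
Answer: $- \frac{\sqrt{148530}}{2} \approx -192.7$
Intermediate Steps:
$K{\left(v,f \right)} = \frac{f \left(-2 + f\right)}{6}$ ($K{\left(v,f \right)} = \frac{f \left(f - 2\right)}{6} = \frac{f \left(-2 + f\right)}{6}$)
$W = \frac{\sqrt{148530}}{2}$ ($W = \sqrt{32972 + \frac{1}{6} \left(-157\right) \left(-2 - 157\right)} = \sqrt{32972 + \frac{1}{6} \left(-157\right) \left(-159\right)} = \sqrt{32972 + \frac{8321}{2}} = \sqrt{\frac{74265}{2}} = \frac{\sqrt{148530}}{2} \approx 192.7$)
$- W = - \frac{\sqrt{148530}}{2}$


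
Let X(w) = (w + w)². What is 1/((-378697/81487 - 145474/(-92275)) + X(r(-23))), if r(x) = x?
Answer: 7519212925/15887564523463 ≈ 0.00047328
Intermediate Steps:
X(w) = 4*w² (X(w) = (2*w)² = 4*w²)
1/((-378697/81487 - 145474/(-92275)) + X(r(-23))) = 1/((-378697/81487 - 145474/(-92275)) + 4*(-23)²) = 1/((-378697*1/81487 - 145474*(-1/92275)) + 4*529) = 1/((-378697/81487 + 145474/92275) + 2116) = 1/(-23090025837/7519212925 + 2116) = 1/(15887564523463/7519212925) = 7519212925/15887564523463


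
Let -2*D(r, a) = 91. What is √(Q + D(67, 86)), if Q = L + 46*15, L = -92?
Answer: √2210/2 ≈ 23.505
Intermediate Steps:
D(r, a) = -91/2 (D(r, a) = -½*91 = -91/2)
Q = 598 (Q = -92 + 46*15 = -92 + 690 = 598)
√(Q + D(67, 86)) = √(598 - 91/2) = √(1105/2) = √2210/2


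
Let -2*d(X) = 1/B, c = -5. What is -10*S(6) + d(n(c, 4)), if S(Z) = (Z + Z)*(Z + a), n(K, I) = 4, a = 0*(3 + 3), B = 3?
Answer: -4321/6 ≈ -720.17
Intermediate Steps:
a = 0 (a = 0*6 = 0)
S(Z) = 2*Z**2 (S(Z) = (Z + Z)*(Z + 0) = (2*Z)*Z = 2*Z**2)
d(X) = -1/6 (d(X) = -1/2/3 = -1/2*1/3 = -1/6)
-10*S(6) + d(n(c, 4)) = -20*6**2 - 1/6 = -20*36 - 1/6 = -10*72 - 1/6 = -720 - 1/6 = -4321/6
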